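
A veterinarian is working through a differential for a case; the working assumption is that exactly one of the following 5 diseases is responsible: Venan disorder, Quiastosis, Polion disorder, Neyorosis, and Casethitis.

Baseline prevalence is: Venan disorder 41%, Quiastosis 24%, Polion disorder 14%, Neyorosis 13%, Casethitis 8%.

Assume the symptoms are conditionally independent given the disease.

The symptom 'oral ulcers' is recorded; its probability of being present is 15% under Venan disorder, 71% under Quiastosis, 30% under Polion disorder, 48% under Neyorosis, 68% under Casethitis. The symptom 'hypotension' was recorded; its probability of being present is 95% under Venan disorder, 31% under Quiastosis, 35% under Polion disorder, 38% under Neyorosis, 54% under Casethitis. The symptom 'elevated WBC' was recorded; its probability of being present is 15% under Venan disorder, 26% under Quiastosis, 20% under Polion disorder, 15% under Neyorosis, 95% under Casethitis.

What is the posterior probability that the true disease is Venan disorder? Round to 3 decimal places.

By Bayes' rule with conditional independence, the unnormalized weight for each hypothesis is prior × ∏ likelihoods:
  Venan disorder: 0.41 × 0.15 × 0.95 × 0.15 = 0.0087637
  Quiastosis: 0.24 × 0.71 × 0.31 × 0.26 = 0.013734
  Polion disorder: 0.14 × 0.30 × 0.35 × 0.20 = 0.00294
  Neyorosis: 0.13 × 0.48 × 0.38 × 0.15 = 0.0035568
  Casethitis: 0.08 × 0.68 × 0.54 × 0.95 = 0.027907
Normalizing constant Z = 0.0087637 + 0.013734 + 0.00294 + 0.0035568 + 0.027907 = 0.056902.
P(Venan disorder | evidence) = 0.0087637 / 0.056902 ≈ 0.154.

0.154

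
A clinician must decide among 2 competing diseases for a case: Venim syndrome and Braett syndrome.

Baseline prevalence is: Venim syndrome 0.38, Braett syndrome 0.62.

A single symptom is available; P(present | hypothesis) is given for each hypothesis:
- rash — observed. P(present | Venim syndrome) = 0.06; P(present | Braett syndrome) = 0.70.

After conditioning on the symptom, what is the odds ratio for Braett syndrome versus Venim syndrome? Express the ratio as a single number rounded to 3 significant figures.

19.0

Unnormalized posterior weight (prior times the symptom likelihood) for each of the two hypotheses:
  Braett syndrome: 0.62 × 0.70 = 0.434
  Venim syndrome: 0.38 × 0.06 = 0.0228
Odds(Braett syndrome : Venim syndrome) = 0.434 / 0.0228 ≈ 19.0.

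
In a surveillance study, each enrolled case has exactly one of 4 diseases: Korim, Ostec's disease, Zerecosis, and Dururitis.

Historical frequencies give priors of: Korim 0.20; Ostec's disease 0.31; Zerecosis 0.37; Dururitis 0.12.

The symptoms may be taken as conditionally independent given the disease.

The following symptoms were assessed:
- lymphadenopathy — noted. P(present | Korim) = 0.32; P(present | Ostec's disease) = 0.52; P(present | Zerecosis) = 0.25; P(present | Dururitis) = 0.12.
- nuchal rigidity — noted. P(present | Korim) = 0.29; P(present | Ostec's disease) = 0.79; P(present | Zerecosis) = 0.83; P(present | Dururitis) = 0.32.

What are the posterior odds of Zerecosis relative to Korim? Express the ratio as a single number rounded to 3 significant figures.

Unnormalized posterior weight (prior times the symptom likelihoods) for each of the two hypotheses:
  Zerecosis: 0.37 × 0.25 × 0.83 = 0.076775
  Korim: 0.20 × 0.32 × 0.29 = 0.01856
Posterior odds = 0.076775 / 0.01856 ≈ 4.14.

4.14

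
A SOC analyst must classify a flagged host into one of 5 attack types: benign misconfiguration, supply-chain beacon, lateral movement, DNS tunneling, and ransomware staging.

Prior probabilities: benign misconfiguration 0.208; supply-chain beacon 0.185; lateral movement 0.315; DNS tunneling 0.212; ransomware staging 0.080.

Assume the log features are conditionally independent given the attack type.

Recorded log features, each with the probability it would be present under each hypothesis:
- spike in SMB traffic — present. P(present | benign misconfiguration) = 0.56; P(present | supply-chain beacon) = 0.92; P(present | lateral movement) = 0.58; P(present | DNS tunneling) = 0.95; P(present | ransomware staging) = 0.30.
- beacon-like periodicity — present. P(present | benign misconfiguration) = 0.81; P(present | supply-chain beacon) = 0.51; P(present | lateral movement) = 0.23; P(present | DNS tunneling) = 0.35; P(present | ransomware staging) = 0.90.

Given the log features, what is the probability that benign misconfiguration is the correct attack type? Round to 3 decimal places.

0.299

For each hypothesis, the unnormalized posterior weight is prior × product of the log feature likelihoods:
  benign misconfiguration: 0.208 × 0.56 × 0.81 = 0.094349
  supply-chain beacon: 0.185 × 0.92 × 0.51 = 0.086802
  lateral movement: 0.315 × 0.58 × 0.23 = 0.042021
  DNS tunneling: 0.212 × 0.95 × 0.35 = 0.07049
  ransomware staging: 0.080 × 0.30 × 0.90 = 0.0216
The unnormalized weights sum to 0.31526.
P(benign misconfiguration | evidence) = 0.094349 / 0.31526 ≈ 0.299.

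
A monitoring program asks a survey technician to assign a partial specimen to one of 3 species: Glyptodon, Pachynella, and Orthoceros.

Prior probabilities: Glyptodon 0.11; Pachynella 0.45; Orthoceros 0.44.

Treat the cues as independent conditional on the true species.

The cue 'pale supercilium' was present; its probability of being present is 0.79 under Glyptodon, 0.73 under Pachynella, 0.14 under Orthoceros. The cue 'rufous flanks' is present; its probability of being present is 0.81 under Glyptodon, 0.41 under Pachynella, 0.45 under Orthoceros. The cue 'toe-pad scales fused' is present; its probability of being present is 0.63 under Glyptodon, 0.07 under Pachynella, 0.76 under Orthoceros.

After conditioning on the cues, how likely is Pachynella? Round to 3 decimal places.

For each hypothesis, the unnormalized posterior weight is prior × product of the cue likelihoods:
  Glyptodon: 0.11 × 0.79 × 0.81 × 0.63 = 0.044345
  Pachynella: 0.45 × 0.73 × 0.41 × 0.07 = 0.009428
  Orthoceros: 0.44 × 0.14 × 0.45 × 0.76 = 0.021067
The unnormalized weights sum to 0.07484.
P(Pachynella | evidence) = 0.009428 / 0.07484 ≈ 0.126.

0.126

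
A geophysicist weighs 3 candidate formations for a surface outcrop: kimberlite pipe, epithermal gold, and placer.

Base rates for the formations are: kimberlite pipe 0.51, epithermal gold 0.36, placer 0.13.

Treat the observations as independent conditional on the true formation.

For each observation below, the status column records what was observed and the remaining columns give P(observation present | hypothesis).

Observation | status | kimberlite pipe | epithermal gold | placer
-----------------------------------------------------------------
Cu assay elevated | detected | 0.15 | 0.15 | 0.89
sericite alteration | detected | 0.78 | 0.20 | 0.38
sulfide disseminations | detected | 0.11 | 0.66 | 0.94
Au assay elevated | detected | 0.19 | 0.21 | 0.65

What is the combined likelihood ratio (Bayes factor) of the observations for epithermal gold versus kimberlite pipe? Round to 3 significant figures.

The Bayes factor is the ratio of the joint likelihoods of the evidence pattern under the two hypotheses.
  epithermal gold: 0.15 × 0.20 × 0.66 × 0.21 = 0.004158
  kimberlite pipe: 0.15 × 0.78 × 0.11 × 0.19 = 0.0024453
Bayes factor = 0.004158 / 0.0024453 ≈ 1.70

1.70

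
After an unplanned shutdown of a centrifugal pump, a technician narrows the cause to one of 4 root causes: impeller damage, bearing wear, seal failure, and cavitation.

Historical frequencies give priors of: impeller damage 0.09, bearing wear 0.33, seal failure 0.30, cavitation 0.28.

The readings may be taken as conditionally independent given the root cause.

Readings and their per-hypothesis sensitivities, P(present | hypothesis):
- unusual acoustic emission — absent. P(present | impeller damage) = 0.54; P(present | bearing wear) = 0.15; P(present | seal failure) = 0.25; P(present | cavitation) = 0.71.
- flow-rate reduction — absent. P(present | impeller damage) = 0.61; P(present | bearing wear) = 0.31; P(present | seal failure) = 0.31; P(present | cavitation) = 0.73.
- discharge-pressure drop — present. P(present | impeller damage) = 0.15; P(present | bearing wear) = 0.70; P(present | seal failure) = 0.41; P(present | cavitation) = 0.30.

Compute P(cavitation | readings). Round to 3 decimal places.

Multiply each prior by the joint likelihood of the reading pattern (using 1 − P(present | H) for each absent reading):
  impeller damage: 0.09 × (1 − 0.54) × (1 − 0.61) × 0.15 = 0.0024219
  bearing wear: 0.33 × (1 − 0.15) × (1 − 0.31) × 0.70 = 0.13548
  seal failure: 0.30 × (1 − 0.25) × (1 − 0.31) × 0.41 = 0.063652
  cavitation: 0.28 × (1 − 0.71) × (1 − 0.73) × 0.30 = 0.0065772
Marginal likelihood of the evidence = 0.20813.
P(cavitation | evidence) = 0.0065772 / 0.20813 ≈ 0.032.

0.032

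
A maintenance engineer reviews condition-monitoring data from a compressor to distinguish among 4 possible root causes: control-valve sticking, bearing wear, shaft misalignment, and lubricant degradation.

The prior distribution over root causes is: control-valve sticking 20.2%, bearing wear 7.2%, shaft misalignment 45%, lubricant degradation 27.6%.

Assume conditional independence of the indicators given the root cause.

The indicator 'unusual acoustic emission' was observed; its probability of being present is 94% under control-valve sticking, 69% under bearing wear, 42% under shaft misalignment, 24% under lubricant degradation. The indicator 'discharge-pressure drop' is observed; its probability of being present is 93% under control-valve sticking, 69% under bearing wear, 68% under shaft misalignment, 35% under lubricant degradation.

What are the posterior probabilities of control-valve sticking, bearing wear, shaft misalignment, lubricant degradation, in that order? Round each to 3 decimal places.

Multiply each prior by the joint likelihood of the indicator pattern:
  control-valve sticking: 0.202 × 0.94 × 0.93 = 0.17659
  bearing wear: 0.072 × 0.69 × 0.69 = 0.034279
  shaft misalignment: 0.450 × 0.42 × 0.68 = 0.12852
  lubricant degradation: 0.276 × 0.24 × 0.35 = 0.023184
Normalizing constant Z = 0.17659 + 0.034279 + 0.12852 + 0.023184 = 0.36257.
P(control-valve sticking | evidence) = 0.17659 / 0.36257 ≈ 0.487
P(bearing wear | evidence) = 0.034279 / 0.36257 ≈ 0.095
P(shaft misalignment | evidence) = 0.12852 / 0.36257 ≈ 0.354
P(lubricant degradation | evidence) = 0.023184 / 0.36257 ≈ 0.064

0.487, 0.095, 0.354, 0.064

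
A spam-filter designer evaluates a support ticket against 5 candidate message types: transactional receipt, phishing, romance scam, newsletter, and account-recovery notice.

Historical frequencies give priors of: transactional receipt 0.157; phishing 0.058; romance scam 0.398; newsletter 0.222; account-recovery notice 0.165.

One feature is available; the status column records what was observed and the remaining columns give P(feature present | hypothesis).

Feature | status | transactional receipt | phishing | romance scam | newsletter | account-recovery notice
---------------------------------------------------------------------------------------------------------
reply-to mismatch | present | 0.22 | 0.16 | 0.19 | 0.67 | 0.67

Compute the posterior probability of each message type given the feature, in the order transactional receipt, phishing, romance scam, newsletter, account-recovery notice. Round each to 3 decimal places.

By Bayes' rule, the unnormalized weight for each hypothesis is prior × likelihood:
  transactional receipt: 0.157 × 0.22 = 0.03454
  phishing: 0.058 × 0.16 = 0.00928
  romance scam: 0.398 × 0.19 = 0.07562
  newsletter: 0.222 × 0.67 = 0.14874
  account-recovery notice: 0.165 × 0.67 = 0.11055
Marginal likelihood of the evidence = 0.37873.
P(transactional receipt | evidence) = 0.03454 / 0.37873 ≈ 0.091
P(phishing | evidence) = 0.00928 / 0.37873 ≈ 0.025
P(romance scam | evidence) = 0.07562 / 0.37873 ≈ 0.200
P(newsletter | evidence) = 0.14874 / 0.37873 ≈ 0.393
P(account-recovery notice | evidence) = 0.11055 / 0.37873 ≈ 0.292

0.091, 0.025, 0.200, 0.393, 0.292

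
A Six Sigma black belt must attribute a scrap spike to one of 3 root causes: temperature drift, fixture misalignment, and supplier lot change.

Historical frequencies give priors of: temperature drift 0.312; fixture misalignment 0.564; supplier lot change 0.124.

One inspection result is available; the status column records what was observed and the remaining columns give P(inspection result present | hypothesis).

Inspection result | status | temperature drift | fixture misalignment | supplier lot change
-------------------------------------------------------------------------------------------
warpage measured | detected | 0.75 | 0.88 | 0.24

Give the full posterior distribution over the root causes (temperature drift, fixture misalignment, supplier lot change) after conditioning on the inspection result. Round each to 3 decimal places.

0.308, 0.653, 0.039

By Bayes' rule, the unnormalized weight for each hypothesis is prior × likelihood:
  temperature drift: 0.312 × 0.75 = 0.234
  fixture misalignment: 0.564 × 0.88 = 0.49632
  supplier lot change: 0.124 × 0.24 = 0.02976
Normalizing constant Z = 0.234 + 0.49632 + 0.02976 = 0.76008.
P(temperature drift | evidence) = 0.234 / 0.76008 ≈ 0.308
P(fixture misalignment | evidence) = 0.49632 / 0.76008 ≈ 0.653
P(supplier lot change | evidence) = 0.02976 / 0.76008 ≈ 0.039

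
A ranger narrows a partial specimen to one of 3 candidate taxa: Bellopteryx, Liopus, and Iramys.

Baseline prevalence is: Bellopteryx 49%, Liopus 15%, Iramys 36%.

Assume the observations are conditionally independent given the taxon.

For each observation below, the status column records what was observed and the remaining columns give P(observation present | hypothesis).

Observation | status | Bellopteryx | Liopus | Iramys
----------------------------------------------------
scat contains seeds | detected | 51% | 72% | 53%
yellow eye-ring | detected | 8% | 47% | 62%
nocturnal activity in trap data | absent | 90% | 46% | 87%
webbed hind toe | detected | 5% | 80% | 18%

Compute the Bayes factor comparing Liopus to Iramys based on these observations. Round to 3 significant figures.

Joint likelihood of the evidence pattern under each hypothesis (using 1 − P(present | H) for each absent observation):
  Liopus: 0.72 × 0.47 × (1 − 0.46) × 0.80 = 0.14619
  Iramys: 0.53 × 0.62 × (1 − 0.87) × 0.18 = 0.0076892
Bayes factor = 0.14619 / 0.0076892 ≈ 19.0

19.0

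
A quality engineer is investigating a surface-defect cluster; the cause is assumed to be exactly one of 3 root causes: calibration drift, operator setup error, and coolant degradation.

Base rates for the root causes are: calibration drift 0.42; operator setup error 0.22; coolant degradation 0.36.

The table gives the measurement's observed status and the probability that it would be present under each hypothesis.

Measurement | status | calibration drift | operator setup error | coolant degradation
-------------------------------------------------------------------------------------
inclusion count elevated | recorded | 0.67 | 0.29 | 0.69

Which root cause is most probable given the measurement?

For each hypothesis, the unnormalized posterior weight is prior × likelihood:
  calibration drift: 0.42 × 0.67 = 0.2814
  operator setup error: 0.22 × 0.29 = 0.0638
  coolant degradation: 0.36 × 0.69 = 0.2484
Normalizing constant Z = 0.2814 + 0.0638 + 0.2484 = 0.5936.
P(calibration drift | evidence) ≈ 0.2814 / 0.5936 ≈ 0.474
P(operator setup error | evidence) ≈ 0.0638 / 0.5936 ≈ 0.107
P(coolant degradation | evidence) ≈ 0.2484 / 0.5936 ≈ 0.418
The largest is 0.474, so calibration drift is most probable.

calibration drift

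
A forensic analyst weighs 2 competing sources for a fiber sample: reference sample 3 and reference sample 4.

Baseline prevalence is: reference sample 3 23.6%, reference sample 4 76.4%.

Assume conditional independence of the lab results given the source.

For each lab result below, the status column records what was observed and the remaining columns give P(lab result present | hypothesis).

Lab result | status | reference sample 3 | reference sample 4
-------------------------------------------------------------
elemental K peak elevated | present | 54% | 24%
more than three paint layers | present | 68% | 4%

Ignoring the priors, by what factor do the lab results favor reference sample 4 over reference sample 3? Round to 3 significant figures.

Take the product of per-lab result likelihoods under each hypothesis, then divide.
  reference sample 4: 0.24 × 0.04 = 0.0096
  reference sample 3: 0.54 × 0.68 = 0.3672
Bayes factor = 0.0096 / 0.3672 ≈ 0.0261

0.0261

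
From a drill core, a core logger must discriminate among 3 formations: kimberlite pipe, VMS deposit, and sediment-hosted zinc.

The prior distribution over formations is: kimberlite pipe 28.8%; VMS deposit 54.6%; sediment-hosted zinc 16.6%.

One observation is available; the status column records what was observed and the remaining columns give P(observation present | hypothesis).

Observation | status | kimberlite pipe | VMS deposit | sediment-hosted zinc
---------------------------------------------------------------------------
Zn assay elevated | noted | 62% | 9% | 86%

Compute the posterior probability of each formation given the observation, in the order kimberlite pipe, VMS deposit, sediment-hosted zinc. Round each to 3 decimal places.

By Bayes' rule, the unnormalized weight for each hypothesis is prior × likelihood:
  kimberlite pipe: 0.288 × 0.62 = 0.17856
  VMS deposit: 0.546 × 0.09 = 0.04914
  sediment-hosted zinc: 0.166 × 0.86 = 0.14276
Marginal likelihood of the evidence = 0.37046.
P(kimberlite pipe | evidence) = 0.17856 / 0.37046 ≈ 0.482
P(VMS deposit | evidence) = 0.04914 / 0.37046 ≈ 0.133
P(sediment-hosted zinc | evidence) = 0.14276 / 0.37046 ≈ 0.385

0.482, 0.133, 0.385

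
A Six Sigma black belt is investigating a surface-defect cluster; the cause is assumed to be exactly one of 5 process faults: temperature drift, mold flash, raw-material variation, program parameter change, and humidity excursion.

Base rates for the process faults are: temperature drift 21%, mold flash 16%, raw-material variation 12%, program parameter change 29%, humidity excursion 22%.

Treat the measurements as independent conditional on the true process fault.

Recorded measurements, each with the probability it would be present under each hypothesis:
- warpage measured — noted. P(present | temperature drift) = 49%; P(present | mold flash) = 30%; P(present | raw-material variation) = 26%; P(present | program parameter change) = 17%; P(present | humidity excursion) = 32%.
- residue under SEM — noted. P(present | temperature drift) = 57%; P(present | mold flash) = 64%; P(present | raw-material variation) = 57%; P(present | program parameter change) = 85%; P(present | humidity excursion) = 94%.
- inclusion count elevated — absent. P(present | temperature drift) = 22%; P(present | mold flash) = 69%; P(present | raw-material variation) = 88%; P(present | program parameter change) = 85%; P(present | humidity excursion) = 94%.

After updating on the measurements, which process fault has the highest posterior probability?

For each hypothesis, the unnormalized posterior weight is prior × product of the measurement likelihoods (using 1 − P(present | H) for each absent measurement):
  temperature drift: 0.21 × 0.49 × 0.57 × (1 − 0.22) = 0.045749
  mold flash: 0.16 × 0.30 × 0.64 × (1 − 0.69) = 0.0095232
  raw-material variation: 0.12 × 0.26 × 0.57 × (1 − 0.88) = 0.0021341
  program parameter change: 0.29 × 0.17 × 0.85 × (1 − 0.85) = 0.0062858
  humidity excursion: 0.22 × 0.32 × 0.94 × (1 − 0.94) = 0.0039706
The unnormalized weights sum to 0.067663.
P(temperature drift | evidence) ≈ 0.045749 / 0.067663 ≈ 0.676
P(mold flash | evidence) ≈ 0.0095232 / 0.067663 ≈ 0.141
P(raw-material variation | evidence) ≈ 0.0021341 / 0.067663 ≈ 0.032
P(program parameter change | evidence) ≈ 0.0062858 / 0.067663 ≈ 0.093
P(humidity excursion | evidence) ≈ 0.0039706 / 0.067663 ≈ 0.059
The largest is 0.676, so temperature drift is most probable.

temperature drift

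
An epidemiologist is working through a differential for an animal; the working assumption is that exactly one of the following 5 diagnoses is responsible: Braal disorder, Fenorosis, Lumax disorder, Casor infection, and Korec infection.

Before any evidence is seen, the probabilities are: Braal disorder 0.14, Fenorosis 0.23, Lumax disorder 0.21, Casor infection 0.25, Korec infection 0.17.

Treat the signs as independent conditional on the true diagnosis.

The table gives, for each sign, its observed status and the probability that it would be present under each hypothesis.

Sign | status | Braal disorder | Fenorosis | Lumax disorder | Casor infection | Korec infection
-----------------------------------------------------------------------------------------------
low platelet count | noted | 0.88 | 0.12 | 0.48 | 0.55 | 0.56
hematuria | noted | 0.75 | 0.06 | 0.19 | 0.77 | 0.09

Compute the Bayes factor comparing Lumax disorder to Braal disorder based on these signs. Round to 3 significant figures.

0.138

Take the product of per-sign likelihoods under each hypothesis, then divide.
  Lumax disorder: 0.48 × 0.19 = 0.0912
  Braal disorder: 0.88 × 0.75 = 0.66
Bayes factor = 0.0912 / 0.66 ≈ 0.138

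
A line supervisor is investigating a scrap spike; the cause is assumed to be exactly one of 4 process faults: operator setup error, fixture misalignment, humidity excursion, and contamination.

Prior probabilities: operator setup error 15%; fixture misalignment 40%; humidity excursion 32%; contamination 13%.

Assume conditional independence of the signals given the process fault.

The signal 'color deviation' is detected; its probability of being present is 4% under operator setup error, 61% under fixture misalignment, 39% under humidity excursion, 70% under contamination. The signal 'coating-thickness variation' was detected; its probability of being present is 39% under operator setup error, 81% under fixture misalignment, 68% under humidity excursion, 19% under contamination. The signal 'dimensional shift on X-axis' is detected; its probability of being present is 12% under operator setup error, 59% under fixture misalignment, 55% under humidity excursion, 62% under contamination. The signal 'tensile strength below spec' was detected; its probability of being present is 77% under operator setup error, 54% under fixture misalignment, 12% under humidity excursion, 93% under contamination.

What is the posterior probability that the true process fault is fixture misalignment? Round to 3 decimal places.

By Bayes' rule with conditional independence, the unnormalized weight for each hypothesis is prior × ∏ likelihoods:
  operator setup error: 0.15 × 0.04 × 0.39 × 0.12 × 0.77 = 0.00021622
  fixture misalignment: 0.40 × 0.61 × 0.81 × 0.59 × 0.54 = 0.062968
  humidity excursion: 0.32 × 0.39 × 0.68 × 0.55 × 0.12 = 0.005601
  contamination: 0.13 × 0.70 × 0.19 × 0.62 × 0.93 = 0.0099694
The unnormalized weights sum to 0.078755.
P(fixture misalignment | evidence) = 0.062968 / 0.078755 ≈ 0.800.

0.800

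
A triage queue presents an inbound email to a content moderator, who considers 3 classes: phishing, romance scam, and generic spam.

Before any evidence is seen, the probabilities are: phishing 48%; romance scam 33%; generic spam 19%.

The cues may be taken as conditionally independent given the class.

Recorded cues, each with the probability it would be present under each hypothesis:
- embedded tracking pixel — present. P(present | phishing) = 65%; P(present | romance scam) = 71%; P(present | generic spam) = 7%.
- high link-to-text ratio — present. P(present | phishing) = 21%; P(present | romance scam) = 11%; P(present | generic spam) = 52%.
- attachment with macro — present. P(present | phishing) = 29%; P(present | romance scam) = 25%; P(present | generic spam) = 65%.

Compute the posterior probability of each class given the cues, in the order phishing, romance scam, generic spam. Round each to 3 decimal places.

0.635, 0.215, 0.150

By Bayes' rule with conditional independence, the unnormalized weight for each hypothesis is prior × ∏ likelihoods:
  phishing: 0.48 × 0.65 × 0.21 × 0.29 = 0.019001
  romance scam: 0.33 × 0.71 × 0.11 × 0.25 = 0.0064433
  generic spam: 0.19 × 0.07 × 0.52 × 0.65 = 0.0044954
The unnormalized weights sum to 0.029939.
P(phishing | evidence) = 0.019001 / 0.029939 ≈ 0.635
P(romance scam | evidence) = 0.0064433 / 0.029939 ≈ 0.215
P(generic spam | evidence) = 0.0044954 / 0.029939 ≈ 0.150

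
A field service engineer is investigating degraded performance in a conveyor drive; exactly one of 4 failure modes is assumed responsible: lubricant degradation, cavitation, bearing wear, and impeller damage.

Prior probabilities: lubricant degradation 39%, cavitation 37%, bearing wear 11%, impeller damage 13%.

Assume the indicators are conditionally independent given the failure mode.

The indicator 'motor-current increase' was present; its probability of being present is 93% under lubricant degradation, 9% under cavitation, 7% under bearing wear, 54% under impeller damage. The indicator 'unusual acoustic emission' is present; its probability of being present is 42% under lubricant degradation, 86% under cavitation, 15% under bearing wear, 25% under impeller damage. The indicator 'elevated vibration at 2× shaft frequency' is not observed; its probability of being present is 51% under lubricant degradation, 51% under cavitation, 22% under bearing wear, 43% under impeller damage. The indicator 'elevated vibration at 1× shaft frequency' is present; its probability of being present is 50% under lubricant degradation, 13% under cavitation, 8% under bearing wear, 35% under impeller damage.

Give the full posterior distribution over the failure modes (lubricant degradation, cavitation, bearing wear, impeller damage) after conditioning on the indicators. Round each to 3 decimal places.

0.874, 0.043, 0.002, 0.082

Multiply each prior by the joint likelihood of the indicator pattern (using 1 − P(present | H) for each absent indicator):
  lubricant degradation: 0.39 × 0.93 × 0.42 × (1 − 0.51) × 0.50 = 0.037322
  cavitation: 0.37 × 0.09 × 0.86 × (1 − 0.51) × 0.13 = 0.0018242
  bearing wear: 0.11 × 0.07 × 0.15 × (1 − 0.22) × 0.08 = 7.2072e-05
  impeller damage: 0.13 × 0.54 × 0.25 × (1 − 0.43) × 0.35 = 0.0035012
Normalizing constant Z = 0.037322 + 0.0018242 + 7.2072e-05 + 0.0035012 = 0.042719.
P(lubricant degradation | evidence) = 0.037322 / 0.042719 ≈ 0.874
P(cavitation | evidence) = 0.0018242 / 0.042719 ≈ 0.043
P(bearing wear | evidence) = 7.2072e-05 / 0.042719 ≈ 0.002
P(impeller damage | evidence) = 0.0035012 / 0.042719 ≈ 0.082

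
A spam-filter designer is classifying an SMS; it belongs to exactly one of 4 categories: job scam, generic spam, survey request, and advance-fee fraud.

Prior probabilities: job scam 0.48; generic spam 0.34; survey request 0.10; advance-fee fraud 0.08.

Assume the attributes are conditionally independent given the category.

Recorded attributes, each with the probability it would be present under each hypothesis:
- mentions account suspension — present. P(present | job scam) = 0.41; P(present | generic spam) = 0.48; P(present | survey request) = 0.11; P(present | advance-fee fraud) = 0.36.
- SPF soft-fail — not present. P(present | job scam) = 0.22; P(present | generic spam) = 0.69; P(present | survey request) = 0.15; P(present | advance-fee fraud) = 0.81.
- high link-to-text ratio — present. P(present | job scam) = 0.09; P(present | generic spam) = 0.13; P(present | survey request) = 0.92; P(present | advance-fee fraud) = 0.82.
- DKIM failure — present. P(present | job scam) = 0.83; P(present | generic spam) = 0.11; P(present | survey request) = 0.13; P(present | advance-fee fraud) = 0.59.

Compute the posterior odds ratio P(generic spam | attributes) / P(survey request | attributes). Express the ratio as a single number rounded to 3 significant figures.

0.647

Posterior odds equal prior odds times the likelihood ratio; only the two competing hypotheses matter (using 1 − P(present | H) for each absent attribute).
  generic spam: 0.34 × 0.48 × (1 − 0.69) × 0.13 × 0.11 = 0.00072347
  survey request: 0.10 × 0.11 × (1 − 0.15) × 0.92 × 0.13 = 0.0011183
Odds(generic spam : survey request) = 0.00072347 / 0.0011183 ≈ 0.647.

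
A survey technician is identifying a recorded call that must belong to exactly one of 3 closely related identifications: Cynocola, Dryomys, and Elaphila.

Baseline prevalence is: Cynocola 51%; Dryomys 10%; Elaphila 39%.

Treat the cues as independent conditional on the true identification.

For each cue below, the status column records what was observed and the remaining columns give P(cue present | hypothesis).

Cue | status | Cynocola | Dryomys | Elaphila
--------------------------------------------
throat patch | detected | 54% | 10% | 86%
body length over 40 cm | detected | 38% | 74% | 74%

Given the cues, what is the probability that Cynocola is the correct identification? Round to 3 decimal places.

0.290

For each hypothesis, the unnormalized posterior weight is prior × product of the cue likelihoods:
  Cynocola: 0.51 × 0.54 × 0.38 = 0.10465
  Dryomys: 0.10 × 0.10 × 0.74 = 0.0074
  Elaphila: 0.39 × 0.86 × 0.74 = 0.2482
The unnormalized weights sum to 0.36025.
P(Cynocola | evidence) = 0.10465 / 0.36025 ≈ 0.290.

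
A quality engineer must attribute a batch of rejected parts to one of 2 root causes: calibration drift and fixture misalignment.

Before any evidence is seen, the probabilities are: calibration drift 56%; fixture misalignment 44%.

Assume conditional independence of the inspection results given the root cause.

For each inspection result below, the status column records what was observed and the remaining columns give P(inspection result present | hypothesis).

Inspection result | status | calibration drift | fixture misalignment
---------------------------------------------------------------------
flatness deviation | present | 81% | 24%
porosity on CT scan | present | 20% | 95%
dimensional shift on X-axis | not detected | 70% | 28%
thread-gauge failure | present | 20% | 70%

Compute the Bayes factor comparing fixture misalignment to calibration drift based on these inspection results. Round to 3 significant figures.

11.8

The Bayes factor is the ratio of the joint likelihoods of the inspection result pattern under the two hypotheses (using 1 − P(present | H) for each absent inspection result).
  fixture misalignment: 0.24 × 0.95 × (1 − 0.28) × 0.70 = 0.11491
  calibration drift: 0.81 × 0.20 × (1 − 0.70) × 0.20 = 0.00972
Bayes factor = 0.11491 / 0.00972 ≈ 11.8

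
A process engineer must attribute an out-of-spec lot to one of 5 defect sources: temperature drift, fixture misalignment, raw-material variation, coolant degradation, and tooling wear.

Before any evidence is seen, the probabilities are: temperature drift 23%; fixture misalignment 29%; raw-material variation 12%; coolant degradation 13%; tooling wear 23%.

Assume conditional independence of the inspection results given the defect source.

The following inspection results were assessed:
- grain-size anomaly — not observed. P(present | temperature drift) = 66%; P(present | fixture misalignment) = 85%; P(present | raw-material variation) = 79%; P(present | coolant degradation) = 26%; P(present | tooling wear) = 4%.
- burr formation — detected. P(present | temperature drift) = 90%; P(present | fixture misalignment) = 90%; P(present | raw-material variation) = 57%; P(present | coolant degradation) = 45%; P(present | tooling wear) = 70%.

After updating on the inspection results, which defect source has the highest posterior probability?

tooling wear

By Bayes' rule with conditional independence, the unnormalized weight for each hypothesis is prior × ∏ likelihoods (using 1 − P(present | H) for each absent inspection result):
  temperature drift: 0.23 × (1 − 0.66) × 0.90 = 0.07038
  fixture misalignment: 0.29 × (1 − 0.85) × 0.90 = 0.03915
  raw-material variation: 0.12 × (1 − 0.79) × 0.57 = 0.014364
  coolant degradation: 0.13 × (1 − 0.26) × 0.45 = 0.04329
  tooling wear: 0.23 × (1 − 0.04) × 0.70 = 0.15456
Marginal likelihood of the evidence = 0.32174.
P(temperature drift | evidence) ≈ 0.07038 / 0.32174 ≈ 0.219
P(fixture misalignment | evidence) ≈ 0.03915 / 0.32174 ≈ 0.122
P(raw-material variation | evidence) ≈ 0.014364 / 0.32174 ≈ 0.045
P(coolant degradation | evidence) ≈ 0.04329 / 0.32174 ≈ 0.135
P(tooling wear | evidence) ≈ 0.15456 / 0.32174 ≈ 0.480
The largest is 0.480, so tooling wear is most probable.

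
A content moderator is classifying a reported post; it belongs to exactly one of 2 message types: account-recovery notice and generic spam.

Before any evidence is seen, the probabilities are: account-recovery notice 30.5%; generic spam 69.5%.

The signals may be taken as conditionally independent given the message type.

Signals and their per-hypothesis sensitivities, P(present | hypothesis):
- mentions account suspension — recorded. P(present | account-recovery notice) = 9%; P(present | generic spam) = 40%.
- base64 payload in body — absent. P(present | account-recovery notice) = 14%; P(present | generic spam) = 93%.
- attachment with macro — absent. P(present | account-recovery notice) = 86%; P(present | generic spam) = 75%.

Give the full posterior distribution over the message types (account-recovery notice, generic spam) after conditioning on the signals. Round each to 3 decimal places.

Multiply each prior by the joint likelihood of the signal pattern (using 1 − P(present | H) for each absent signal):
  account-recovery notice: 0.305 × 0.09 × (1 − 0.14) × (1 − 0.86) = 0.003305
  generic spam: 0.695 × 0.40 × (1 − 0.93) × (1 − 0.75) = 0.004865
The unnormalized weights sum to 0.00817.
P(account-recovery notice | evidence) = 0.003305 / 0.00817 ≈ 0.405
P(generic spam | evidence) = 0.004865 / 0.00817 ≈ 0.595

0.405, 0.595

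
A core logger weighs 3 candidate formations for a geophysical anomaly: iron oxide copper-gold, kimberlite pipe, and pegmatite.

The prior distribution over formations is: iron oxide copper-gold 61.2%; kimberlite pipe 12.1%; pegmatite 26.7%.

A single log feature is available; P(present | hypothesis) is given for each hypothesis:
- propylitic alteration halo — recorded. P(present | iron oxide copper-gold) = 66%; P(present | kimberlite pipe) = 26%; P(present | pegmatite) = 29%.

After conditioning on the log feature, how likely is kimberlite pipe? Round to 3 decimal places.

0.061

By Bayes' rule, the unnormalized weight for each hypothesis is prior × likelihood:
  iron oxide copper-gold: 0.612 × 0.66 = 0.40392
  kimberlite pipe: 0.121 × 0.26 = 0.03146
  pegmatite: 0.267 × 0.29 = 0.07743
Normalizing constant Z = 0.40392 + 0.03146 + 0.07743 = 0.51281.
P(kimberlite pipe | evidence) = 0.03146 / 0.51281 ≈ 0.061.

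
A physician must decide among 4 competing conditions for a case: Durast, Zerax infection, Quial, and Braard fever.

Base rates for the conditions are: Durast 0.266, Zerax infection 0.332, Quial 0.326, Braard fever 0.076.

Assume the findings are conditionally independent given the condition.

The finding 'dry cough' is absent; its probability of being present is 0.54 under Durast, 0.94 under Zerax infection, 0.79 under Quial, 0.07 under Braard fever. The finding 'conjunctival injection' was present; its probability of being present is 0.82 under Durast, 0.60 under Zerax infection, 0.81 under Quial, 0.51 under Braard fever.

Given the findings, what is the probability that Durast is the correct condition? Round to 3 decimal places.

For each hypothesis, the unnormalized posterior weight is prior × product of the finding likelihoods (using 1 − P(present | H) for each absent finding):
  Durast: 0.266 × (1 − 0.54) × 0.82 = 0.10034
  Zerax infection: 0.332 × (1 − 0.94) × 0.60 = 0.011952
  Quial: 0.326 × (1 − 0.79) × 0.81 = 0.055453
  Braard fever: 0.076 × (1 − 0.07) × 0.51 = 0.036047
Normalizing constant Z = 0.10034 + 0.011952 + 0.055453 + 0.036047 = 0.20379.
P(Durast | evidence) = 0.10034 / 0.20379 ≈ 0.492.

0.492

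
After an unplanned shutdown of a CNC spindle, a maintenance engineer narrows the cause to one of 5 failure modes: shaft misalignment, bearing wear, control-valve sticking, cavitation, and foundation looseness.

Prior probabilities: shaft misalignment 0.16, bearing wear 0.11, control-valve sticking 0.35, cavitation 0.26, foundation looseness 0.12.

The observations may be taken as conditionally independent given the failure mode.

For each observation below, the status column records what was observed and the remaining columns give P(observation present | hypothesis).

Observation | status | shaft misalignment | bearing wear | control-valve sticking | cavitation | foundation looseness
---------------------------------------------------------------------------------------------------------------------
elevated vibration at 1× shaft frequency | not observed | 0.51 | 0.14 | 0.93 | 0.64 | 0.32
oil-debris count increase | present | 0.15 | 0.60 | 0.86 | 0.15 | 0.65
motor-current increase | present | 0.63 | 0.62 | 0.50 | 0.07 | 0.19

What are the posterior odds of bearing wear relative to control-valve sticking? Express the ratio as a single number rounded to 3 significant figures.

Posterior odds equal prior odds times the likelihood ratio; only the two competing hypotheses matter (using 1 − P(present | H) for each absent observation).
  bearing wear: 0.11 × (1 − 0.14) × 0.60 × 0.62 = 0.035191
  control-valve sticking: 0.35 × (1 − 0.93) × 0.86 × 0.50 = 0.010535
Posterior odds = 0.035191 / 0.010535 ≈ 3.34.

3.34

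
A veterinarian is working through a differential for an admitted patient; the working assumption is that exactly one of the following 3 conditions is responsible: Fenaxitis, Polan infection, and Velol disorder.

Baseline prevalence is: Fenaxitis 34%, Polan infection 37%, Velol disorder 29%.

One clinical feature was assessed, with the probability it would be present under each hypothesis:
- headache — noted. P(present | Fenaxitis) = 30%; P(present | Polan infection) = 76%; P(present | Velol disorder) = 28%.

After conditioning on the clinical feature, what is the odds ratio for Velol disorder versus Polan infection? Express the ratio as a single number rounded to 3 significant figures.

0.289

Unnormalized posterior weight (prior times the clinical feature likelihood) for each of the two hypotheses:
  Velol disorder: 0.29 × 0.28 = 0.0812
  Polan infection: 0.37 × 0.76 = 0.2812
Posterior odds = 0.0812 / 0.2812 ≈ 0.289.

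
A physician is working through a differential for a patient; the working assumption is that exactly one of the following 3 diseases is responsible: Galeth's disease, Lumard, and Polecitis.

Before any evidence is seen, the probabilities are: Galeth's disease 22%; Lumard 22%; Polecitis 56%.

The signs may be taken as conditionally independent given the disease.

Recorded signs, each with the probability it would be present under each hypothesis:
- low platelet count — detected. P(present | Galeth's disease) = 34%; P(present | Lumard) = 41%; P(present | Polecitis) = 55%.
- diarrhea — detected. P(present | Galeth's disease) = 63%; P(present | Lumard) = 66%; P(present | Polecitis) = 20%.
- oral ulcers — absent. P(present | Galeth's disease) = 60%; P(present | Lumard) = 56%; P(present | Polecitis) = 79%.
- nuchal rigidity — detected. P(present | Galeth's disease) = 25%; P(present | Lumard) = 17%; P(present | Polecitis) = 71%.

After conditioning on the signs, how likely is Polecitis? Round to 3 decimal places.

For each hypothesis, the unnormalized posterior weight is prior × product of the sign likelihoods (using 1 − P(present | H) for each absent sign):
  Galeth's disease: 0.22 × 0.34 × 0.63 × (1 − 0.60) × 0.25 = 0.0047124
  Lumard: 0.22 × 0.41 × 0.66 × (1 − 0.56) × 0.17 = 0.004453
  Polecitis: 0.56 × 0.55 × 0.20 × (1 − 0.79) × 0.71 = 0.0091846
The unnormalized weights sum to 0.01835.
P(Polecitis | evidence) = 0.0091846 / 0.01835 ≈ 0.501.

0.501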